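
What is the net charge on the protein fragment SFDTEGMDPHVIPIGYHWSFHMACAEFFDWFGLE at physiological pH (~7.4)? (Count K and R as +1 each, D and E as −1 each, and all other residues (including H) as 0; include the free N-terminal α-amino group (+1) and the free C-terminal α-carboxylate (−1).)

Positive (K, R): none → +0.
Negative (D, E): D3, E5, D8, E26, D29, E34 → −6.
The N-terminus (+1) and C-terminus (−1) cancel.
Net charge = (+0) + (−6) = −6.

-6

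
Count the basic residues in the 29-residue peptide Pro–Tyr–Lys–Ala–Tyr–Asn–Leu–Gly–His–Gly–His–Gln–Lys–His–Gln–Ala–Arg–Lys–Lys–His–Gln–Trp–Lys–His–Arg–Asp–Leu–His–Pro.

13

The basic amino acids are Lys (K), Arg (R), and His (H).
Matching residues: Lys3, His9, His11, Lys13, His14, Arg17, Lys18, Lys19, His20, Lys23, His24, Arg25, His28.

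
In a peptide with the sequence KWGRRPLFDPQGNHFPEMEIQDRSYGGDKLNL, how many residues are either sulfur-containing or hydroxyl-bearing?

Sulfur-containing: C, M. Hydroxyl-bearing: S, T, Y.
Sulfur-containing residues here: M18 (1).
Hydroxyl-bearing residues here: S24, Y25 (2).
The two groups share no amino acid, so total = 1 + 2 = 3.

3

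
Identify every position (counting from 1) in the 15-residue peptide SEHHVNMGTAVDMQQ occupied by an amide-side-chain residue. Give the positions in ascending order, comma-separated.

Matching residues: N6, Q14, Q15.

6, 14, 15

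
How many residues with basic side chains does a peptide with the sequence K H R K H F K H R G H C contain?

9

The basic amino acids are Lys (K), Arg (R), and His (H).
Matching residues: K1, H2, R3, K4, H5, K7, H8, R9, H11.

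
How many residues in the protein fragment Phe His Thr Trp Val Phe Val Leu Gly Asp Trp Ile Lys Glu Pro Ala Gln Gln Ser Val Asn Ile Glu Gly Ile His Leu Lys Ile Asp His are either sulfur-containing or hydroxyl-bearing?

Sulfur-containing: C, M. Hydroxyl-bearing: S, T, Y.
Sulfur-containing residues here: none (0).
Hydroxyl-bearing residues here: Thr3, Ser19 (2).
The two groups share no amino acid, so total = 0 + 2 = 2.

2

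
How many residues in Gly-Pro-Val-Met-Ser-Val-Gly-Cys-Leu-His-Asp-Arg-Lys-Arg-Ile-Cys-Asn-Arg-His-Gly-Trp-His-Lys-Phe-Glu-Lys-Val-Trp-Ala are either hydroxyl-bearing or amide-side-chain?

Hydroxyl-bearing: S, T, Y. Amide-side-chain: N, Q.
Hydroxyl-bearing residues here: Ser5 (1).
Amide-side-chain residues here: Asn17 (1).
The two groups share no amino acid, so total = 1 + 1 = 2.

2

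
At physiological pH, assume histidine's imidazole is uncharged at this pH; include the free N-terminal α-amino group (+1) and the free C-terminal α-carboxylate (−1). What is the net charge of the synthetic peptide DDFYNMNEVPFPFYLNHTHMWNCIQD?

The side chains ionized at physiological pH are Lys/Arg (+1) and Asp/Glu (−1); with His treated as neutral, nothing else contributes.
Positive (K, R): none → +0.
Negative (D, E): D1, D2, E8, D26 → −4.
The N-terminus (+1) and C-terminus (−1) cancel.
Net charge = (+0) + (−4) = −4.

-4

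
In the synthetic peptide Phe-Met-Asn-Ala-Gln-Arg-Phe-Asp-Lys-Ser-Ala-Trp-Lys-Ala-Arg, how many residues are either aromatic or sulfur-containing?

Aromatic: F, W, Y. Sulfur-containing: C, M.
Aromatic residues here: Phe1, Phe7, Trp12 (3).
Sulfur-containing residues here: Met2 (1).
The two groups share no amino acid, so total = 3 + 1 = 4.

4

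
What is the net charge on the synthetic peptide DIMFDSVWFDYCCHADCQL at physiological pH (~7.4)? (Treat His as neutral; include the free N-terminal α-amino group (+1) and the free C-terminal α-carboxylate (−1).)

Near pH 7.4, K and R contribute +1 each, D and E contribute −1 each, and every other side chain (His included, as stated) is uncharged.
Positive (K, R): none → +0.
Negative (D, E): D1, D5, D10, D16 → −4.
The N-terminus (+1) and C-terminus (−1) cancel.
Net charge = (+0) + (−4) = −4.

-4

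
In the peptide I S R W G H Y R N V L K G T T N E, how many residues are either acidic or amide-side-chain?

Acidic: D, E. Amide-side-chain: N, Q.
Acidic residues here: E17 (1).
Amide-side-chain residues here: N9, N16 (2).
The two groups share no amino acid, so total = 1 + 2 = 3.

3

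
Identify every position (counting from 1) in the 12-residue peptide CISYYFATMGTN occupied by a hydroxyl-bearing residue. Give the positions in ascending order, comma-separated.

Serine (S), threonine (T), and tyrosine (Y) each carry a hydroxyl group on the side chain.
Matching residues: S3, Y4, Y5, T8, T11.

3, 4, 5, 8, 11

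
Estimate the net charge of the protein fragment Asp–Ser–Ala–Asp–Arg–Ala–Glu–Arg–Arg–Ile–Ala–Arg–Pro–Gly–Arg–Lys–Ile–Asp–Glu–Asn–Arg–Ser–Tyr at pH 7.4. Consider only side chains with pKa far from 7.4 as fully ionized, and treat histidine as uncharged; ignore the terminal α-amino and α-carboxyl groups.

The side chains ionized at physiological pH are Lys/Arg (+1) and Asp/Glu (−1); with His treated as neutral, nothing else contributes.
Positive (K, R): Arg5, Arg8, Arg9, Arg12, Arg15, Lys16, Arg21 → +7.
Negative (D, E): Asp1, Asp4, Glu7, Asp18, Glu19 → −5.
Net charge = (+7) + (−5) = +2.

+2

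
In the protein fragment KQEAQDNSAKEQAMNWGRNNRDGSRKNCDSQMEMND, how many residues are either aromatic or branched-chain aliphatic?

Aromatic: F, W, Y. Branched-chain aliphatic: I, L, V.
Aromatic residues here: W16 (1).
Branched-chain aliphatic residues here: none (0).
The two groups share no amino acid, so total = 1 + 0 = 1.

1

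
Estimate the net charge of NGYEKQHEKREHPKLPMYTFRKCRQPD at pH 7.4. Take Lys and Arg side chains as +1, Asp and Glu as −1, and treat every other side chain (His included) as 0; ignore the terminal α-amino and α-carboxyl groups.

Positive (K, R): K5, K9, R10, K14, R21, K22, R24 → +7.
Negative (D, E): E4, E8, E11, D27 → −4.
Net charge = (+7) + (−4) = +3.

+3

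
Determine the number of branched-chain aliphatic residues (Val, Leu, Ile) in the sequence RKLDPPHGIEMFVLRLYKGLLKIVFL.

Matching residues: L3, I9, V13, L14, L16, L20, L21, I23, V24, L26.

10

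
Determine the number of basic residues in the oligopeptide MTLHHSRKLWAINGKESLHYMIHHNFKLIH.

K, R, and H are the three residues with basic side chains (ε-amine, guanidinium, and imidazole respectively).
Matching residues: H4, H5, R7, K8, K15, H19, H23, H24, K27, H30.

10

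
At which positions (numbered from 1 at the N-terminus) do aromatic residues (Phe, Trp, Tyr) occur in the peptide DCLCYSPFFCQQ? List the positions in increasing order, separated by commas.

Matching residues: Y5, F8, F9.

5, 8, 9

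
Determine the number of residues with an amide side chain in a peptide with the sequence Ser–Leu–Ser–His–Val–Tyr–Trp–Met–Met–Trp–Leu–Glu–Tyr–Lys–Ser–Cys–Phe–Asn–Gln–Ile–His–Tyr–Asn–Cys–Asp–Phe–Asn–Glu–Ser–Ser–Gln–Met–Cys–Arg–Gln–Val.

6

Only N (asparagine) and Q (glutamine) carry a side-chain carboxamide.
Matching residues: Asn18, Gln19, Asn23, Asn27, Gln31, Gln35.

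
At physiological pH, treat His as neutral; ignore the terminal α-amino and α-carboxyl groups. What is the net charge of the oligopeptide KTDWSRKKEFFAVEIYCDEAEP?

-2

At pH ~7.4 the Lys and Arg side chains are protonated (+1), the Asp and Glu side chains are deprotonated (−1), and with His taken as neutral all other side chains carry no charge.
Positive (K, R): K1, R6, K7, K8 → +4.
Negative (D, E): D3, E9, E14, D18, E19, E21 → −6.
Net charge = (+4) + (−6) = −2.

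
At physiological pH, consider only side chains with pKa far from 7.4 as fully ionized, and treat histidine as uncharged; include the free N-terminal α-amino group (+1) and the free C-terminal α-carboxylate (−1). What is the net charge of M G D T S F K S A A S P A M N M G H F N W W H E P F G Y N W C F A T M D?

The side chains ionized at physiological pH are Lys/Arg (+1) and Asp/Glu (−1); with His treated as neutral, nothing else contributes.
Positive (K, R): K7 → +1.
Negative (D, E): D3, E24, D36 → −3.
The N-terminus (+1) and C-terminus (−1) cancel.
Net charge = (+1) + (−3) = −2.

-2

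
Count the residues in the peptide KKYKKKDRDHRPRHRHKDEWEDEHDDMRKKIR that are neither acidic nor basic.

5

Acidic: D, E. Basic: K, R, H. All other residues are neither.
Matching residues: Y3, P12, W20, M27, I31.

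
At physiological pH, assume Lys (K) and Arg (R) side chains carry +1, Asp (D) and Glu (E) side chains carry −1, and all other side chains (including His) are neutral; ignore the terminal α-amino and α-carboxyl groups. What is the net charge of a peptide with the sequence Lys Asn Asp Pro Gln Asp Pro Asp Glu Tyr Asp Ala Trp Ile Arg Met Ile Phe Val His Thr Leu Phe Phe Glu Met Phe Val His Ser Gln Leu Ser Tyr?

-4

Positive (K, R): Lys1, Arg15 → +2.
Negative (D, E): Asp3, Asp6, Asp8, Glu9, Asp11, Glu25 → −6.
Net charge = (+2) + (−6) = −4.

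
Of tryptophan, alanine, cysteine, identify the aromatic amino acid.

Phenylalanine (F), tryptophan (W), and tyrosine (Y) have aromatic ring side chains.
Of the listed options, only tryptophan belongs to this group.

tryptophan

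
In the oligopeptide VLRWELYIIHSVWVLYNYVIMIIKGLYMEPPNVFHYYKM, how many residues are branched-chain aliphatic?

14

Valine (V), leucine (L), and isoleucine (I) are the branched-chain amino acids.
Matching residues: V1, L2, L6, I8, I9, V12, V14, L15, V19, I20, I22, I23, L26, V33.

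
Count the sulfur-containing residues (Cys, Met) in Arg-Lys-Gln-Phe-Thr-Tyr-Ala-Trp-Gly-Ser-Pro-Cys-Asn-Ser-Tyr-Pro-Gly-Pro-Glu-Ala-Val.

1

Matching residues: Cys12.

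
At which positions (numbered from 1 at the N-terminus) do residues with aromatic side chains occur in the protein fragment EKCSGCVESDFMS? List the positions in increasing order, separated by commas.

11

Phenylalanine (F), tryptophan (W), and tyrosine (Y) have aromatic ring side chains.
Matching residues: F11.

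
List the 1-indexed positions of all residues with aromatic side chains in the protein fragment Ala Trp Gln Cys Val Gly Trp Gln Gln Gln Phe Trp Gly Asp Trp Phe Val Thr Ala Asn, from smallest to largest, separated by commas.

The aromatic amino acids are Phe (F, benzyl), Trp (W, indole), and Tyr (Y, phenol).
Matching residues: Trp2, Trp7, Phe11, Trp12, Trp15, Phe16.

2, 7, 11, 12, 15, 16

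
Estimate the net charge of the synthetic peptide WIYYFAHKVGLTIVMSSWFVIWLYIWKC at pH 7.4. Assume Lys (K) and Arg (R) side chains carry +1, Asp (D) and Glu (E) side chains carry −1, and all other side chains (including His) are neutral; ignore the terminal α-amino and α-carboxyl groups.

Positive (K, R): K8, K27 → +2.
Negative (D, E): none → −0.
Net charge = (+2) + (−0) = +2.

+2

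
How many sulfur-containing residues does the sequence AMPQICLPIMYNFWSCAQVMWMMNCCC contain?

Cysteine (C, thiol) and methionine (M, thioether) are the two sulfur-containing amino acids.
Matching residues: M2, C6, M10, C16, M20, M22, M23, C25, C26, C27.

10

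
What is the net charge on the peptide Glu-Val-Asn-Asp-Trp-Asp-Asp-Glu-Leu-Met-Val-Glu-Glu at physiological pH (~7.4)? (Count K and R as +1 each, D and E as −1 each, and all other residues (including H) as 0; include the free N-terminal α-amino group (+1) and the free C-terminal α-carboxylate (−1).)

-7

Positive (K, R): none → +0.
Negative (D, E): Glu1, Asp4, Asp6, Asp7, Glu8, Glu12, Glu13 → −7.
The N-terminus (+1) and C-terminus (−1) cancel.
Net charge = (+0) + (−7) = −7.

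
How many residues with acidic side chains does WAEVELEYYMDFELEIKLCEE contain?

8

Only D (aspartate) and E (glutamate) carry a side-chain carboxylic acid.
Matching residues: E3, E5, E7, D11, E13, E15, E20, E21.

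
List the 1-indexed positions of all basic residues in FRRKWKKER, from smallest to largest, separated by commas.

2, 3, 4, 6, 7, 9

The basic amino acids are Lys (K), Arg (R), and His (H).
Matching residues: R2, R3, K4, K6, K7, R9.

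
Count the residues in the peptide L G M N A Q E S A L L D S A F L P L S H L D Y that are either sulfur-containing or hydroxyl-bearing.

5

Sulfur-containing: C, M. Hydroxyl-bearing: S, T, Y.
Sulfur-containing residues here: M3 (1).
Hydroxyl-bearing residues here: S8, S13, S19, Y23 (4).
The two groups share no amino acid, so total = 1 + 4 = 5.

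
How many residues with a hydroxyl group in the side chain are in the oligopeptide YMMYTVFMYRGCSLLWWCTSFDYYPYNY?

11

The –OH-bearing residues are Ser, Thr (aliphatic alcohols), and Tyr (phenol).
Matching residues: Y1, Y4, T5, Y9, S13, T19, S20, Y23, Y24, Y26, Y28.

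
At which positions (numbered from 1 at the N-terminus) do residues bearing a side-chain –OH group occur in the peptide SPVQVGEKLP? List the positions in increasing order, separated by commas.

1

The –OH-bearing residues are Ser, Thr (aliphatic alcohols), and Tyr (phenol).
Matching residues: S1.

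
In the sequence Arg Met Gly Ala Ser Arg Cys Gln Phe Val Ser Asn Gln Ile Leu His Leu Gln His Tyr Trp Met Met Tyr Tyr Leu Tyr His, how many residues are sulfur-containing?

Cysteine (C, thiol) and methionine (M, thioether) are the two sulfur-containing amino acids.
Matching residues: Met2, Cys7, Met22, Met23.

4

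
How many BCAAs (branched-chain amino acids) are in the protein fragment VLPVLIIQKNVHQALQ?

The BCAAs are Val, Leu, and Ile — aliphatic side chains with a branch point.
Matching residues: V1, L2, V4, L5, I6, I7, V11, L15.

8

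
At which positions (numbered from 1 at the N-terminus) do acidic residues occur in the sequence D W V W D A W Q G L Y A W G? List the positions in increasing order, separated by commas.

Aspartate (D) and glutamate (E) have carboxylic-acid side chains and are the acidic amino acids.
Matching residues: D1, D5.

1, 5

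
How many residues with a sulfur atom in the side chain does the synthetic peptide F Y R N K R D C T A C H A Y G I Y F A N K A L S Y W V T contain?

Cysteine (C, thiol) and methionine (M, thioether) are the two sulfur-containing amino acids.
Matching residues: C8, C11.

2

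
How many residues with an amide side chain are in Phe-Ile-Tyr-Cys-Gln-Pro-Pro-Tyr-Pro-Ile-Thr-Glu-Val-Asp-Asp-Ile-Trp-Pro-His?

1

Only N (asparagine) and Q (glutamine) carry a side-chain carboxamide.
Matching residues: Gln5.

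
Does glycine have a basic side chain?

The basic amino acids are Lys (K), Arg (R), and His (H).
Glycine is not in this group.

No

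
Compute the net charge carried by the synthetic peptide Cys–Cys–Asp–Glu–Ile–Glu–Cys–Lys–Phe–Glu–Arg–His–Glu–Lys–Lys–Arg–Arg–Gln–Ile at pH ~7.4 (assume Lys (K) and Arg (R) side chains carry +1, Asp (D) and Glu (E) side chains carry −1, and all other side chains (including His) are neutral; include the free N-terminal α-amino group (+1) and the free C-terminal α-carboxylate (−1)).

+1

Positive (K, R): Lys8, Arg11, Lys14, Lys15, Arg16, Arg17 → +6.
Negative (D, E): Asp3, Glu4, Glu6, Glu10, Glu13 → −5.
The N-terminus (+1) and C-terminus (−1) cancel.
Net charge = (+6) + (−5) = +1.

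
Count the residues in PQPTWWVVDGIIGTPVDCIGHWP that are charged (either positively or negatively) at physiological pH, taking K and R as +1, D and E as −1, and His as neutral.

Charged side chains at pH ~7.4: K, R (positive); D, E (negative).
Matching residues: D9, D17.

2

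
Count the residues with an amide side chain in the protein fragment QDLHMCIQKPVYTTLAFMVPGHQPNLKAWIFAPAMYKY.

Only N (asparagine) and Q (glutamine) carry a side-chain carboxamide.
Matching residues: Q1, Q8, Q23, N25.

4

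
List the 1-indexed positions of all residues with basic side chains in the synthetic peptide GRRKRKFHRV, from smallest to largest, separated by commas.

The basic amino acids are Lys (K), Arg (R), and His (H).
Matching residues: R2, R3, K4, R5, K6, H8, R9.

2, 3, 4, 5, 6, 8, 9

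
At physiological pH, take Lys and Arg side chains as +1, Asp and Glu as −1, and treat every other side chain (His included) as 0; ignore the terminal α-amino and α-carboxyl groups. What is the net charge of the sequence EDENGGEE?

Positive (K, R): none → +0.
Negative (D, E): E1, D2, E3, E7, E8 → −5.
Net charge = (+0) + (−5) = −5.

-5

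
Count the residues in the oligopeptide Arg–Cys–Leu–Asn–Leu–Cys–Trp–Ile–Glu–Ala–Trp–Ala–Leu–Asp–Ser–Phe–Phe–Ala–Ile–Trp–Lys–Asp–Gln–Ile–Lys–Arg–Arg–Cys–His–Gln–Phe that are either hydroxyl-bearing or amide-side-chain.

4

Hydroxyl-bearing: S, T, Y. Amide-side-chain: N, Q.
Hydroxyl-bearing residues here: Ser15 (1).
Amide-side-chain residues here: Asn4, Gln23, Gln30 (3).
The two groups share no amino acid, so total = 1 + 3 = 4.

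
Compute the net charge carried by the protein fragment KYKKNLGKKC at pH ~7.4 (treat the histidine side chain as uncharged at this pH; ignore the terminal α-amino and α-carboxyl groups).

+5

The side chains ionized at physiological pH are Lys/Arg (+1) and Asp/Glu (−1); with His treated as neutral, nothing else contributes.
Positive (K, R): K1, K3, K4, K8, K9 → +5.
Negative (D, E): none → −0.
Net charge = (+5) + (−0) = +5.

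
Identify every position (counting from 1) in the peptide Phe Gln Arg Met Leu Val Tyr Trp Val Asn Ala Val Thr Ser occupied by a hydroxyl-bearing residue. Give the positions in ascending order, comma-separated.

The –OH-bearing residues are Ser, Thr (aliphatic alcohols), and Tyr (phenol).
Matching residues: Tyr7, Thr13, Ser14.

7, 13, 14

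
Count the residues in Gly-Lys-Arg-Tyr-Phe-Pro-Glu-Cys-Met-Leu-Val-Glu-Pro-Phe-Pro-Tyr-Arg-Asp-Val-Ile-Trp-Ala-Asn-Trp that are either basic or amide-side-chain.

4

Basic: H, K, R. Amide-side-chain: N, Q.
Basic residues here: Lys2, Arg3, Arg17 (3).
Amide-side-chain residues here: Asn23 (1).
The two groups share no amino acid, so total = 3 + 1 = 4.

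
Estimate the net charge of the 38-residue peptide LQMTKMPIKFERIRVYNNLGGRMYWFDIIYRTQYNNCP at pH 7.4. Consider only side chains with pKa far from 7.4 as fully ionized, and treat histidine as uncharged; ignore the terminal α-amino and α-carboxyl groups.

+4

The side chains ionized at physiological pH are Lys/Arg (+1) and Asp/Glu (−1); with His treated as neutral, nothing else contributes.
Positive (K, R): K5, K9, R12, R14, R22, R31 → +6.
Negative (D, E): E11, D27 → −2.
Net charge = (+6) + (−2) = +4.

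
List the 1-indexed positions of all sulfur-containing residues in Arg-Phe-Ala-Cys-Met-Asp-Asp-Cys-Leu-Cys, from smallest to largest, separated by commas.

4, 5, 8, 10

Cysteine (C, thiol) and methionine (M, thioether) are the two sulfur-containing amino acids.
Matching residues: Cys4, Met5, Cys8, Cys10.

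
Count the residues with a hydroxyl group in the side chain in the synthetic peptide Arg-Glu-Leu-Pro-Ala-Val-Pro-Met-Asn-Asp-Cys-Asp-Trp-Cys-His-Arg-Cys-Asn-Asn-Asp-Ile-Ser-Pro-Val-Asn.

1

S, T, and Y are the three residues with a side-chain hydroxyl.
Matching residues: Ser22.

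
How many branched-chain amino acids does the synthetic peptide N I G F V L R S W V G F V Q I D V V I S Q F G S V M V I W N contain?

12

V, L, and I make up the branched-chain aliphatic group.
Matching residues: I2, V5, L6, V10, V13, I15, V17, V18, I19, V25, V27, I28.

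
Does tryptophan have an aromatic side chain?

Yes

Phenylalanine (F), tryptophan (W), and tyrosine (Y) have aromatic ring side chains.
Tryptophan is in this group.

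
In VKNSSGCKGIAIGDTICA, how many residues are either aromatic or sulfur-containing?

2

Aromatic: F, W, Y. Sulfur-containing: C, M.
Aromatic residues here: none (0).
Sulfur-containing residues here: C7, C17 (2).
The two groups share no amino acid, so total = 0 + 2 = 2.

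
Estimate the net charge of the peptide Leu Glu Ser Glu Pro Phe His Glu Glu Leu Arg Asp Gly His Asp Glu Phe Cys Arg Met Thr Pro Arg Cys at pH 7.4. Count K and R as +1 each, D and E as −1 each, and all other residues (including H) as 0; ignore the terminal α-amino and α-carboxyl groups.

-4

Positive (K, R): Arg11, Arg19, Arg23 → +3.
Negative (D, E): Glu2, Glu4, Glu8, Glu9, Asp12, Asp15, Glu16 → −7.
Net charge = (+3) + (−7) = −4.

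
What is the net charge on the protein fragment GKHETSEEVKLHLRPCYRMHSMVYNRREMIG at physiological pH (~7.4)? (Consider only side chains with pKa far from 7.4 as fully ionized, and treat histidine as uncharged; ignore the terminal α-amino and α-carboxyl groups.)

At pH ~7.4 the Lys and Arg side chains are protonated (+1), the Asp and Glu side chains are deprotonated (−1), and with His taken as neutral all other side chains carry no charge.
Positive (K, R): K2, K10, R14, R18, R26, R27 → +6.
Negative (D, E): E4, E7, E8, E28 → −4.
Net charge = (+6) + (−4) = +2.

+2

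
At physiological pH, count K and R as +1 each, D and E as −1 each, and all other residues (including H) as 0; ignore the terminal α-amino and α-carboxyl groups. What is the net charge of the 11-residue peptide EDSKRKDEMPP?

-1

Positive (K, R): K4, R5, K6 → +3.
Negative (D, E): E1, D2, D7, E8 → −4.
Net charge = (+3) + (−4) = −1.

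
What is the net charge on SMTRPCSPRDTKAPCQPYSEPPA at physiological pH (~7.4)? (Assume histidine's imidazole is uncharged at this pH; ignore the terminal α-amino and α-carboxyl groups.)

Near pH 7.4, K and R contribute +1 each, D and E contribute −1 each, and every other side chain (His included, as stated) is uncharged.
Positive (K, R): R4, R9, K12 → +3.
Negative (D, E): D10, E20 → −2.
Net charge = (+3) + (−2) = +1.

+1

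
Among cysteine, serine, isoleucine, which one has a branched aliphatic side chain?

isoleucine

V, L, and I make up the branched-chain aliphatic group.
Of the listed options, only isoleucine belongs to this group.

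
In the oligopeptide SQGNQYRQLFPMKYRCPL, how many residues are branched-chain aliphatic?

V, L, and I make up the branched-chain aliphatic group.
Matching residues: L9, L18.

2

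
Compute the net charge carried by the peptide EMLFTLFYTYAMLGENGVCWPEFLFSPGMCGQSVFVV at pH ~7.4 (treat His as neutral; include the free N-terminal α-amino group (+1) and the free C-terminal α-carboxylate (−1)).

The side chains ionized at physiological pH are Lys/Arg (+1) and Asp/Glu (−1); with His treated as neutral, nothing else contributes.
Positive (K, R): none → +0.
Negative (D, E): E1, E15, E22 → −3.
The N-terminus (+1) and C-terminus (−1) cancel.
Net charge = (+0) + (−3) = −3.

-3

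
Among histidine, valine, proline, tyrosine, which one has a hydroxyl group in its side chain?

Serine (S), threonine (T), and tyrosine (Y) each carry a hydroxyl group on the side chain.
Of the listed options, only tyrosine belongs to this group.

tyrosine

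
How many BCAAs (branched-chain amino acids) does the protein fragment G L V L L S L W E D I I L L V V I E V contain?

13

V, L, and I make up the branched-chain aliphatic group.
Matching residues: L2, V3, L4, L5, L7, I11, I12, L13, L14, V15, V16, I17, V19.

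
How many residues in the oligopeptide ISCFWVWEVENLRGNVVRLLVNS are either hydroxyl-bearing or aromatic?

Hydroxyl-bearing: S, T, Y. Aromatic: F, W, Y.
Hydroxyl-bearing residues here: S2, S23 (2).
Aromatic residues here: F4, W5, W7 (3).
(Y belongs to both groups, but none appear in this sequence.) Total = 2 + 3 = 5.

5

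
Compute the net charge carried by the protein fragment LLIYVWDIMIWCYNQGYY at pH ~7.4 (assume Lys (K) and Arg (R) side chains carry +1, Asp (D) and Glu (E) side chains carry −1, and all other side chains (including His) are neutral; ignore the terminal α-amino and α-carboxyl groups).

Positive (K, R): none → +0.
Negative (D, E): D7 → −1.
Net charge = (+0) + (−1) = −1.

-1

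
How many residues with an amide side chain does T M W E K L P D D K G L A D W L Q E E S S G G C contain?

1

Asparagine (N) and glutamine (Q) have uncharged amide side chains.
Matching residues: Q17.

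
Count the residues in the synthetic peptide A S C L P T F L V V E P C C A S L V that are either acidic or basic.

1

Acidic: D, E. Basic: H, K, R.
Acidic residues here: E11 (1).
Basic residues here: none (0).
The two groups share no amino acid, so total = 1 + 0 = 1.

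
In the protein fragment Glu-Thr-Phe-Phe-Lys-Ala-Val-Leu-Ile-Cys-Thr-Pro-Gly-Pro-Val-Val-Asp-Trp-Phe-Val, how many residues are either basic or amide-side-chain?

1

Basic: H, K, R. Amide-side-chain: N, Q.
Basic residues here: Lys5 (1).
Amide-side-chain residues here: none (0).
The two groups share no amino acid, so total = 1 + 0 = 1.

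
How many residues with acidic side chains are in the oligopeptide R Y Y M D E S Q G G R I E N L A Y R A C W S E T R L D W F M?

The acidic residues are Asp (D) and Glu (E), whose side chains end in a carboxylate group.
Matching residues: D5, E6, E13, E23, D27.

5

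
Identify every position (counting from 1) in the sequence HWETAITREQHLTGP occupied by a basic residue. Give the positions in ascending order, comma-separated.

The basic amino acids are Lys (K), Arg (R), and His (H).
Matching residues: H1, R8, H11.

1, 8, 11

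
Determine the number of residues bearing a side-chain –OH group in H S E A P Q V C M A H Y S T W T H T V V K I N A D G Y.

7

S, T, and Y are the three residues with a side-chain hydroxyl.
Matching residues: S2, Y12, S13, T14, T16, T18, Y27.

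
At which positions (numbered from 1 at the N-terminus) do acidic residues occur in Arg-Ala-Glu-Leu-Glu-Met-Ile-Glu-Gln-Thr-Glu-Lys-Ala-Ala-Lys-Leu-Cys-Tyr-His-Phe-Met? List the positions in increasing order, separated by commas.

3, 5, 8, 11

Only D (aspartate) and E (glutamate) carry a side-chain carboxylic acid.
Matching residues: Glu3, Glu5, Glu8, Glu11.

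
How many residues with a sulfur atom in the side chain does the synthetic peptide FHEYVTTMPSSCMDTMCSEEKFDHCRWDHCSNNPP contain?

7

The sulfur-bearing residues are cysteine (–SH) and methionine (–S–CH₃).
Matching residues: M8, C12, M13, M16, C17, C25, C30.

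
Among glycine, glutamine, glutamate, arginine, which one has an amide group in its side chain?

glutamine

The amide-side-chain residues are Asn (N) and Gln (Q).
Of the listed options, only glutamine belongs to this group.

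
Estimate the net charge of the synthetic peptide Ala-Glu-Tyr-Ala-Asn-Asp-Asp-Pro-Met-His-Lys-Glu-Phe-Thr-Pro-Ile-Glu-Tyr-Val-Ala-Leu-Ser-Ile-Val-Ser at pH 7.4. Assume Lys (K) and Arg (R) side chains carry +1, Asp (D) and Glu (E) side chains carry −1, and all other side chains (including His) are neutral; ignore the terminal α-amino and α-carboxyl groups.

Positive (K, R): Lys11 → +1.
Negative (D, E): Glu2, Asp6, Asp7, Glu12, Glu17 → −5.
Net charge = (+1) + (−5) = −4.

-4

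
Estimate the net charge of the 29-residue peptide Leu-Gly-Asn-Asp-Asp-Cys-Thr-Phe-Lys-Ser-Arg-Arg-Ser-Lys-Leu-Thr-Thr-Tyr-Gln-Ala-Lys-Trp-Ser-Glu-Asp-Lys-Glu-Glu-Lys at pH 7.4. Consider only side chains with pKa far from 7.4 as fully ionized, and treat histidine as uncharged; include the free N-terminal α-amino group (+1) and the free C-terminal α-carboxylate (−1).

+1

At pH ~7.4 the Lys and Arg side chains are protonated (+1), the Asp and Glu side chains are deprotonated (−1), and with His taken as neutral all other side chains carry no charge.
Positive (K, R): Lys9, Arg11, Arg12, Lys14, Lys21, Lys26, Lys29 → +7.
Negative (D, E): Asp4, Asp5, Glu24, Asp25, Glu27, Glu28 → −6.
The N-terminus (+1) and C-terminus (−1) cancel.
Net charge = (+7) + (−6) = +1.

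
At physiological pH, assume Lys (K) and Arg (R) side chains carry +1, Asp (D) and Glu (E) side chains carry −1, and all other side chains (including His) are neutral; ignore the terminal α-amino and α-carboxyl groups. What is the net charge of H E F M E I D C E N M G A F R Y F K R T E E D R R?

-2

Positive (K, R): R15, K18, R19, R24, R25 → +5.
Negative (D, E): E2, E5, D7, E9, E21, E22, D23 → −7.
Net charge = (+5) + (−7) = −2.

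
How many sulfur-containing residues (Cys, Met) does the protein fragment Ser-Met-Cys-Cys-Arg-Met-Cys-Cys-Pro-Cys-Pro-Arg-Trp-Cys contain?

8

Matching residues: Met2, Cys3, Cys4, Met6, Cys7, Cys8, Cys10, Cys14.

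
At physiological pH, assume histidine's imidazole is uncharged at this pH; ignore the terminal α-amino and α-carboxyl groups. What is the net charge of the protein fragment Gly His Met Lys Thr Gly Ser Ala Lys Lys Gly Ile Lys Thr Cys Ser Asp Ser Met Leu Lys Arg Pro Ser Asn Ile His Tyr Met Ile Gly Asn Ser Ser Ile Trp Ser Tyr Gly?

+5

Near pH 7.4, K and R contribute +1 each, D and E contribute −1 each, and every other side chain (His included, as stated) is uncharged.
Positive (K, R): Lys4, Lys9, Lys10, Lys13, Lys21, Arg22 → +6.
Negative (D, E): Asp17 → −1.
Net charge = (+6) + (−1) = +5.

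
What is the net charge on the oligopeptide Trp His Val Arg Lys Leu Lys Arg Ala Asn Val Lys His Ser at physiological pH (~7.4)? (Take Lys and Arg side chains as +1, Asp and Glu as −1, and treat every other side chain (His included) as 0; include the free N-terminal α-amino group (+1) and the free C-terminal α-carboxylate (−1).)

+5

Positive (K, R): Arg4, Lys5, Lys7, Arg8, Lys12 → +5.
Negative (D, E): none → −0.
The N-terminus (+1) and C-terminus (−1) cancel.
Net charge = (+5) + (−0) = +5.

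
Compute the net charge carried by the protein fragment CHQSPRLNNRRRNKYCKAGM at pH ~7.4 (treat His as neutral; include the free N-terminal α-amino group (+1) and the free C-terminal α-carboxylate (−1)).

+6

The side chains ionized at physiological pH are Lys/Arg (+1) and Asp/Glu (−1); with His treated as neutral, nothing else contributes.
Positive (K, R): R6, R10, R11, R12, K14, K17 → +6.
Negative (D, E): none → −0.
The N-terminus (+1) and C-terminus (−1) cancel.
Net charge = (+6) + (−0) = +6.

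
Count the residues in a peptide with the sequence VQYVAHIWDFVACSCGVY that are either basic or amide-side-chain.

2

Basic: H, K, R. Amide-side-chain: N, Q.
Basic residues here: H6 (1).
Amide-side-chain residues here: Q2 (1).
The two groups share no amino acid, so total = 1 + 1 = 2.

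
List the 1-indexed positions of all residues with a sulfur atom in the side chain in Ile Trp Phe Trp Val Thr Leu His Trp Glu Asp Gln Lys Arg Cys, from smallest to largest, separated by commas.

Cysteine (C, thiol) and methionine (M, thioether) are the two sulfur-containing amino acids.
Matching residues: Cys15.

15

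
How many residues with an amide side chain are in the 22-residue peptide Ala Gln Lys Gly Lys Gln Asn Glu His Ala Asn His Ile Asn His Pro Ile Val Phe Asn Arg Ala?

The amide-side-chain residues are Asn (N) and Gln (Q).
Matching residues: Gln2, Gln6, Asn7, Asn11, Asn14, Asn20.

6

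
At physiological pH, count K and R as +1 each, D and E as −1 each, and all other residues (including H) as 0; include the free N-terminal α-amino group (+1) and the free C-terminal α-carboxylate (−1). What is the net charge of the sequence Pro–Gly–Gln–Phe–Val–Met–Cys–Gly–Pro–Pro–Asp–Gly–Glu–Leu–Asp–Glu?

-4

Positive (K, R): none → +0.
Negative (D, E): Asp11, Glu13, Asp15, Glu16 → −4.
The N-terminus (+1) and C-terminus (−1) cancel.
Net charge = (+0) + (−4) = −4.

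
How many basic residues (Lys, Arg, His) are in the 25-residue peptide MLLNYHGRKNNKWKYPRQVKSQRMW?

Matching residues: H6, R8, K9, K12, K14, R17, K20, R23.

8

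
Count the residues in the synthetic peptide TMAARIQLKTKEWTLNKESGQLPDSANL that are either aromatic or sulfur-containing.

2

Aromatic: F, W, Y. Sulfur-containing: C, M.
Aromatic residues here: W13 (1).
Sulfur-containing residues here: M2 (1).
The two groups share no amino acid, so total = 1 + 1 = 2.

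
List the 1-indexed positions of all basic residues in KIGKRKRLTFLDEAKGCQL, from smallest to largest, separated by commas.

1, 4, 5, 6, 7, 15

Lysine (K), arginine (R), and histidine (H) have basic, nitrogen-containing side chains.
Matching residues: K1, K4, R5, K6, R7, K15.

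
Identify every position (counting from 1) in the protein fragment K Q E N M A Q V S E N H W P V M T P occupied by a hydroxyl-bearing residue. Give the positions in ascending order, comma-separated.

S, T, and Y are the three residues with a side-chain hydroxyl.
Matching residues: S9, T17.

9, 17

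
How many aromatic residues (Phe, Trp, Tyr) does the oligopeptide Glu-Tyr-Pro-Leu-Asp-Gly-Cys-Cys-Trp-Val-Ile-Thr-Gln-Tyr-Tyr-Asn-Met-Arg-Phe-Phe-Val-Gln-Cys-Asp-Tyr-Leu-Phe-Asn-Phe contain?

Matching residues: Tyr2, Trp9, Tyr14, Tyr15, Phe19, Phe20, Tyr25, Phe27, Phe29.

9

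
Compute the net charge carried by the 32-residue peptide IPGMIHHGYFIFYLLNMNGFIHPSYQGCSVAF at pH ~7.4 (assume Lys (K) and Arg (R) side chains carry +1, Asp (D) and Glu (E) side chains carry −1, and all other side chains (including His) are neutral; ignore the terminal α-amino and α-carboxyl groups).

Positive (K, R): none → +0.
Negative (D, E): none → −0.
Net charge = (+0) + (−0) = 0.

0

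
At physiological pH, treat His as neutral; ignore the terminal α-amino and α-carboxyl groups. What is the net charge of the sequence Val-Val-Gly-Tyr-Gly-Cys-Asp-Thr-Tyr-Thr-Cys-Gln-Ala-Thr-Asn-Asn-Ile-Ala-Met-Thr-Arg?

0

The side chains ionized at physiological pH are Lys/Arg (+1) and Asp/Glu (−1); with His treated as neutral, nothing else contributes.
Positive (K, R): Arg21 → +1.
Negative (D, E): Asp7 → −1.
Net charge = (+1) + (−1) = 0.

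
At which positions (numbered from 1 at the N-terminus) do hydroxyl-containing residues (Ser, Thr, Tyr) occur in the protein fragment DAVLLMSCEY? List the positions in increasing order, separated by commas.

Matching residues: S7, Y10.

7, 10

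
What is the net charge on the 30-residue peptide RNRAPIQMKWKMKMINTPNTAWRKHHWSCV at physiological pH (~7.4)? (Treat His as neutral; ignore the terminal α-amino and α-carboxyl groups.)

At pH ~7.4 the Lys and Arg side chains are protonated (+1), the Asp and Glu side chains are deprotonated (−1), and with His taken as neutral all other side chains carry no charge.
Positive (K, R): R1, R3, K9, K11, K13, R23, K24 → +7.
Negative (D, E): none → −0.
Net charge = (+7) + (−0) = +7.

+7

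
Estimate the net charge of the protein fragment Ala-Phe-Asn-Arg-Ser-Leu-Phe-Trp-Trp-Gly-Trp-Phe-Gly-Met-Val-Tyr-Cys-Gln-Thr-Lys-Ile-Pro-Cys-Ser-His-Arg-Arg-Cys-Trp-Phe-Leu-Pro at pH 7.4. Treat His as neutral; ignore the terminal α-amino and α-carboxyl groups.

Near pH 7.4, K and R contribute +1 each, D and E contribute −1 each, and every other side chain (His included, as stated) is uncharged.
Positive (K, R): Arg4, Lys20, Arg26, Arg27 → +4.
Negative (D, E): none → −0.
Net charge = (+4) + (−0) = +4.

+4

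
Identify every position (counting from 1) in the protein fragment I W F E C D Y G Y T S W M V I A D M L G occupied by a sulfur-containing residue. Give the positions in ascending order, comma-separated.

Cysteine (C, thiol) and methionine (M, thioether) are the two sulfur-containing amino acids.
Matching residues: C5, M13, M18.

5, 13, 18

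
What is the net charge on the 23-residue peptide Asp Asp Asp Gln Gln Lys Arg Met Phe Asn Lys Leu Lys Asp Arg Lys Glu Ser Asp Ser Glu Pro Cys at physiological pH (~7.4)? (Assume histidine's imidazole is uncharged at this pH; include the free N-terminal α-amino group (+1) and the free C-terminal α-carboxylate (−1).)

-1

Near pH 7.4, K and R contribute +1 each, D and E contribute −1 each, and every other side chain (His included, as stated) is uncharged.
Positive (K, R): Lys6, Arg7, Lys11, Lys13, Arg15, Lys16 → +6.
Negative (D, E): Asp1, Asp2, Asp3, Asp14, Glu17, Asp19, Glu21 → −7.
The N-terminus (+1) and C-terminus (−1) cancel.
Net charge = (+6) + (−7) = −1.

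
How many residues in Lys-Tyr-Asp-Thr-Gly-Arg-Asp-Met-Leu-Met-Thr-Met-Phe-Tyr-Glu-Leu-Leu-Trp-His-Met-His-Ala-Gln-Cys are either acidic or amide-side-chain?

4

Acidic: D, E. Amide-side-chain: N, Q.
Acidic residues here: Asp3, Asp7, Glu15 (3).
Amide-side-chain residues here: Gln23 (1).
The two groups share no amino acid, so total = 3 + 1 = 4.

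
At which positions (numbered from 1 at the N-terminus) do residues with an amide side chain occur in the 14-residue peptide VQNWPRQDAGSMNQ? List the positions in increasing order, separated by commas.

2, 3, 7, 13, 14

Asparagine (N) and glutamine (Q) have uncharged amide side chains.
Matching residues: Q2, N3, Q7, N13, Q14.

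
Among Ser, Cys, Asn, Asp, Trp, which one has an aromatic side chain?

Phenylalanine (F), tryptophan (W), and tyrosine (Y) have aromatic ring side chains.
Of the listed options, only Trp belongs to this group.

Trp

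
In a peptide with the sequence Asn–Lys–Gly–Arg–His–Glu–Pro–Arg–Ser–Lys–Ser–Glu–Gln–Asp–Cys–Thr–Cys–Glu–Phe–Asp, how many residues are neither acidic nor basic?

Acidic: D, E. Basic: K, R, H. All other residues are neither.
Matching residues: Asn1, Gly3, Pro7, Ser9, Ser11, Gln13, Cys15, Thr16, Cys17, Phe19.

10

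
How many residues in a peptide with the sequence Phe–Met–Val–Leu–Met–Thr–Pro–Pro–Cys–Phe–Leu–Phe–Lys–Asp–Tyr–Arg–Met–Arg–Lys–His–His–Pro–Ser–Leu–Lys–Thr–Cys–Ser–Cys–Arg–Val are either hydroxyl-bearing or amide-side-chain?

5

Hydroxyl-bearing: S, T, Y. Amide-side-chain: N, Q.
Hydroxyl-bearing residues here: Thr6, Tyr15, Ser23, Thr26, Ser28 (5).
Amide-side-chain residues here: none (0).
The two groups share no amino acid, so total = 5 + 0 = 5.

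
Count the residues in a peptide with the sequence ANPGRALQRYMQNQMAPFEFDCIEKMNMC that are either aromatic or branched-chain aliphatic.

5

Aromatic: F, W, Y. Branched-chain aliphatic: I, L, V.
Aromatic residues here: Y10, F18, F20 (3).
Branched-chain aliphatic residues here: L7, I23 (2).
The two groups share no amino acid, so total = 3 + 2 = 5.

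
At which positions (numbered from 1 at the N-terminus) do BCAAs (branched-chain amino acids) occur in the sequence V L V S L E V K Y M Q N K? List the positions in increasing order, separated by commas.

1, 2, 3, 5, 7

Valine (V), leucine (L), and isoleucine (I) are the branched-chain amino acids.
Matching residues: V1, L2, V3, L5, V7.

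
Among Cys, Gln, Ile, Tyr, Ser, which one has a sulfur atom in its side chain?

The sulfur-bearing residues are cysteine (–SH) and methionine (–S–CH₃).
Of the listed options, only Cys belongs to this group.

Cys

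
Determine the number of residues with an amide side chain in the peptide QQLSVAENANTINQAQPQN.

The amide-side-chain residues are Asn (N) and Gln (Q).
Matching residues: Q1, Q2, N8, N10, N13, Q14, Q16, Q18, N19.

9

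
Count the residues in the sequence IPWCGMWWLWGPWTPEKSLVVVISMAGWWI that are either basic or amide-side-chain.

Basic: H, K, R. Amide-side-chain: N, Q.
Basic residues here: K17 (1).
Amide-side-chain residues here: none (0).
The two groups share no amino acid, so total = 1 + 0 = 1.

1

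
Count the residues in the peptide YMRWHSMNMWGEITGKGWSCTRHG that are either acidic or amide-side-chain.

Acidic: D, E. Amide-side-chain: N, Q.
Acidic residues here: E12 (1).
Amide-side-chain residues here: N8 (1).
The two groups share no amino acid, so total = 1 + 1 = 2.

2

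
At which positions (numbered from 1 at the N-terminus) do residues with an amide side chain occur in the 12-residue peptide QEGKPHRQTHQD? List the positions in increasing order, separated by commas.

Asparagine (N) and glutamine (Q) have uncharged amide side chains.
Matching residues: Q1, Q8, Q11.

1, 8, 11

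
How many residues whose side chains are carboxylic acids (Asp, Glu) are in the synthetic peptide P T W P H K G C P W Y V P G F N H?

0

None of the 17 residues belong to this group.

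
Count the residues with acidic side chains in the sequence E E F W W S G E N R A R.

The acidic residues are Asp (D) and Glu (E), whose side chains end in a carboxylate group.
Matching residues: E1, E2, E8.

3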